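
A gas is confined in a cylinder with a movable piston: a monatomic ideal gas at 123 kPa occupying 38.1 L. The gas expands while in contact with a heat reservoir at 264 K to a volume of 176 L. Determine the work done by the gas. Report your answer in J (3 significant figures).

Isothermal: W = nRT ln(V₂/V₁) = P₁V₁ ln(V₂/V₁).
P₁V₁ = (123 kPa)(38.1 L) = 4686 J.
W = 4686 × ln(176/38.1) = 4686 × 1.53
W_by_gas = 7171 J.

W ≈ 7170 J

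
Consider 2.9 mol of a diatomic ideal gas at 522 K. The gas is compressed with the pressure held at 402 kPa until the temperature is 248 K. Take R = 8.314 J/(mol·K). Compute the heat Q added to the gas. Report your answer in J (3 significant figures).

Q ≈ -23100 J

Isobaric: W = nRΔT = (2.9)(8.314)(-274) = -6606 J.
ΔU = nCᵥΔT with Cᵥ = 5R/2: ΔU = (2.9)(20.79)(-274) = -16516 J.
Q = ΔU + W = -16516 − 6606 = -23122 J.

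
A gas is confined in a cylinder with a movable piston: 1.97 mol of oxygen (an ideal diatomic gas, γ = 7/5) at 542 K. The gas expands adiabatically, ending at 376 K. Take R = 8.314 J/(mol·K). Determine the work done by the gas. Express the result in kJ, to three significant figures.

Adiabatic ⇒ Q = 0, so W_by = −ΔU = nCᵥ(T₁ − T₂).
Cᵥ = 5R/2 = 20.79 J/(mol·K).
W = (1.97)(20.79)(542 − 376) = 6797 J.

W ≈ 6.80 kJ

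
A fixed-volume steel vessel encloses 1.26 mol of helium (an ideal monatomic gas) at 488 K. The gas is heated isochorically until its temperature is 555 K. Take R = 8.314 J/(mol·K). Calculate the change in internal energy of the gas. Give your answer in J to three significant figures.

ΔU ≈ 1050 J

Constant volume ⇒ W = 0, so Q = ΔU = nCᵥΔT with Cᵥ = 3R/2 = 12.47 J/(mol·K).
ΔU = (1.26)(12.47)(555 − 488) = 1053 J.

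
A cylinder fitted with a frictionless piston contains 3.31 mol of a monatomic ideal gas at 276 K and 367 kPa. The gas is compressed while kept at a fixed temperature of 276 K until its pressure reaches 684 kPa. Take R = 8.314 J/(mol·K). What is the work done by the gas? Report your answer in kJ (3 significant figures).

W ≈ -4.73 kJ

Isothermal process: W = nRT ln(V₂/V₁) = nRT ln(P₁/P₂).
W = (3.31)(8.314)(276) × ln(367/684)
  = 7595 × ln(0.5365) = 7595 × -0.6226
W_by_gas = -4729 J.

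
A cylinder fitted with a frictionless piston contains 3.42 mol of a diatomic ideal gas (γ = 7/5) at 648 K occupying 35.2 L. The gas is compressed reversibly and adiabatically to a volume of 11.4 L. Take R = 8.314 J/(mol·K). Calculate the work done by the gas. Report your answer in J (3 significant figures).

W ≈ -26200 J

Adiabatic: TV^(γ−1) = const with γ = 7/5.
T₂ = T₁ (V₁/V₂)^(γ−1) = 648 × (35.2/11.4)^0.4 = 648 × 1.57 = 1017 K.
W_by = nCᵥ(T₁ − T₂) = (3.42)(20.79)(648 − 1017) = -26248 J.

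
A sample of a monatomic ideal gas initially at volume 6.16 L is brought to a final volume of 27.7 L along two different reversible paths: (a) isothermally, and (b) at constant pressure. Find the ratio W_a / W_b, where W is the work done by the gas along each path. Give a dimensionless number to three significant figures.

W_a / W_b ≈ 0.430

Path (a) isothermal: W = P₁V₁ ln(V₂/V₁) → W_a/(P₁V₁) = 1.503.
Path (b) isobaric: W = P₁(V₂ − V₁) → W_b/(P₁V₁) = 3.497.
W_a / W_b = 1.503 / 3.497 = 0.4299.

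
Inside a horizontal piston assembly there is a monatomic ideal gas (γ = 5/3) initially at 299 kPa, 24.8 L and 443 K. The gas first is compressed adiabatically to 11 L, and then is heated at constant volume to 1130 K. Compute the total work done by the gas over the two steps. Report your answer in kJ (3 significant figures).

Step 1 (adiabatic): W = (P₁V₁ − P₂V₂)/(γ−1) = (7415 − 12750)/0.667 = -8002 J.
Step 2 (isochoric): W = 0 (constant volume).
W_total = -8002 + 0 = -8002 J.

W_total ≈ -8.00 kJ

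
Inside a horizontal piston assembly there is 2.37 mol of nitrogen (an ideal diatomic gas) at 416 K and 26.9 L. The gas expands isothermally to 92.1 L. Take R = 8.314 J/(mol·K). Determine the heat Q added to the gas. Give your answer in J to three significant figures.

Isothermal ⇒ ΔU = 0, so Q = W = nRT ln(V₂/V₁).
Q = (2.37)(8.314)(416) ln(92.1/26.9) = 8197 × 1.231 = 10088 J.

Q ≈ 10100 J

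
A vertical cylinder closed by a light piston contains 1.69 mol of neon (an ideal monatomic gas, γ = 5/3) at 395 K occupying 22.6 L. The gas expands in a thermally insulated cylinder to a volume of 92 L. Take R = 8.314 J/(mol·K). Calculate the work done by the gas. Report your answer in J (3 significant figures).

Adiabatic: TV^(γ−1) = const with γ = 5/3.
T₂ = T₁ (V₁/V₂)^(γ−1) = 395 × (22.6/92)^0.667 = 395 × 0.3922 = 154.9 K.
W_by = nCᵥ(T₁ − T₂) = (1.69)(12.47)(395 − 154.9) = 5060 J.

W ≈ 5060 J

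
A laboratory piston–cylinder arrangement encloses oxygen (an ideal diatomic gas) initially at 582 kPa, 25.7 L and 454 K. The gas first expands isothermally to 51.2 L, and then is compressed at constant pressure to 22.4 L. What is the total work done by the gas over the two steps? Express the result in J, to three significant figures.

Step 1 (isothermal): W = P₁V₁ ln(V₂/V₁) = (14957) ln(51.2/25.7) = 10309 J.
After step 1: P = 292.1 kPa, V = 51.2 L, T = 454 K.
Step 2 (isobaric): W = PΔV = (292.1 kPa)(22.4 − 51.2 L) = -8414 J.
W_total = 10309 − 8414 = 1896 J.

W_total ≈ 1900 J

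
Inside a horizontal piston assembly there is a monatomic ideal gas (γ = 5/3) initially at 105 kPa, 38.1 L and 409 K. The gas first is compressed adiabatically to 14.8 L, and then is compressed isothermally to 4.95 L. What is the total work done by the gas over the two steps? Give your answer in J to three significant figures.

Step 1 (adiabatic): W = (P₁V₁ − P₂V₂)/(γ−1) = (4000 − 7514)/0.667 = -5271 J.
After step 1: P = 507.7 kPa, V = 14.8 L, T = 768.2 K.
Step 2 (isothermal): W = P₁V₁ ln(V₂/V₁) = (7514) ln(4.95/14.8) = -8230 J.
W_total = -5271 − 8230 = -13501 J.

W_total ≈ -13500 J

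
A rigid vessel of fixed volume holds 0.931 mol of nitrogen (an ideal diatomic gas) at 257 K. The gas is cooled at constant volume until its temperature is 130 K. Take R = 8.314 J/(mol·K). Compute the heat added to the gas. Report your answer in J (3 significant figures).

Q ≈ -2460 J

Constant volume ⇒ W = 0, so Q = ΔU = nCᵥΔT with Cᵥ = 5R/2 = 20.79 J/(mol·K).
ΔU = (0.931)(20.79)(130 − 257) = -2458 J.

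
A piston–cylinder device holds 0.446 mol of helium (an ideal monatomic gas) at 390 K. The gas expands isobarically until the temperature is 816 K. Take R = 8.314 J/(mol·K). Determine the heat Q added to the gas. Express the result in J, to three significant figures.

Isobaric: W = nRΔT = (0.446)(8.314)(426) = 1580 J.
ΔU = nCᵥΔT with Cᵥ = 3R/2: ΔU = (0.446)(12.47)(426) = 2369 J.
Q = ΔU + W = 2369 + 1580 = 3949 J.

Q ≈ 3950 J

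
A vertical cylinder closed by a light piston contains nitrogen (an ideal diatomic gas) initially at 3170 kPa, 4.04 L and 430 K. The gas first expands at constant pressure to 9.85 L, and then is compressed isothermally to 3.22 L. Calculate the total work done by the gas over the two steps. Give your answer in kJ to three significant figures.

W_total ≈ -16.5 kJ

Step 1 (isobaric): W = PΔV = (3170 kPa)(9.85 − 4.04 L) = 18418 J.
After step 1: P = 3170 kPa, V = 9.85 L, T = 1048 K.
Step 2 (isothermal): W = P₁V₁ ln(V₂/V₁) = (31224) ln(3.22/9.85) = -34912 J.
W_total = 18418 − 34912 = -16494 J.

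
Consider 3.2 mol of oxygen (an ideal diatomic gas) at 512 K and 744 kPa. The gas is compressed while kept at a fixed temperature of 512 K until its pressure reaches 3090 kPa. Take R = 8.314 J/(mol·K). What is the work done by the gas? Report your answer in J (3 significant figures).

W ≈ -19400 J

Isothermal process: W = nRT ln(V₂/V₁) = nRT ln(P₁/P₂).
W = (3.2)(8.314)(512) × ln(744/3090)
  = 13622 × ln(0.2408) = 13622 × -1.424
W_by_gas = -19396 J.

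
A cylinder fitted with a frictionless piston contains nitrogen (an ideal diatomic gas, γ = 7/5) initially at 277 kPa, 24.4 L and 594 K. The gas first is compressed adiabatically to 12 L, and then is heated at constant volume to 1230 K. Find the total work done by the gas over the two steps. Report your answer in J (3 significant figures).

Step 1 (adiabatic): W = (P₁V₁ − P₂V₂)/(γ−1) = (6759 − 8977)/0.4 = -5547 J.
Step 2 (isochoric): W = 0 (constant volume).
W_total = -5547 + 0 = -5547 J.

W_total ≈ -5550 J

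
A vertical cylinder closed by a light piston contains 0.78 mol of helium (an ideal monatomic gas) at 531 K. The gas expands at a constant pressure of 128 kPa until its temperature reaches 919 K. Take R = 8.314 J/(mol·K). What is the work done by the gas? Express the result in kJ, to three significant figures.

Isobaric: W = P ΔV = nR ΔT.
W = (0.78)(8.314)(919 − 531) = 2516 J.

W ≈ 2.52 kJ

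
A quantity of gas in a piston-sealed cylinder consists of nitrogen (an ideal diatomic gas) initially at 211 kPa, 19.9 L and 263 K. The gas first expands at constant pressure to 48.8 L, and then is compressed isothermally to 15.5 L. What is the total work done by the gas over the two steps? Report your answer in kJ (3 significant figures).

Step 1 (isobaric): W = PΔV = (211 kPa)(48.8 − 19.9 L) = 6098 J.
After step 1: P = 211 kPa, V = 48.8 L, T = 644.9 K.
Step 2 (isothermal): W = P₁V₁ ln(V₂/V₁) = (10297) ln(15.5/48.8) = -11809 J.
W_total = 6098 − 11809 = -5711 J.

W_total ≈ -5.71 kJ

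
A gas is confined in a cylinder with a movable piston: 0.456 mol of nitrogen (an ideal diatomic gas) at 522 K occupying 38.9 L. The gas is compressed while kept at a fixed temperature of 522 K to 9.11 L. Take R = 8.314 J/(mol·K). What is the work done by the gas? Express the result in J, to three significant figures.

Isothermal: W = nRT ln(V₂/V₁).
W = (0.456)(8.314)(522) × ln(9.11/38.9)
  = 1979 × -1.452
W_by_gas = -2873 J.

W ≈ -2870 J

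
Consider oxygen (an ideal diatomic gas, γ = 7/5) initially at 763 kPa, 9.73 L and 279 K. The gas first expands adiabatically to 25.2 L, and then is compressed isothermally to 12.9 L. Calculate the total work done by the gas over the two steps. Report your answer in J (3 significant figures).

W_total ≈ 2480 J

Step 1 (adiabatic): W = (P₁V₁ − P₂V₂)/(γ−1) = (7424 − 5074)/0.4 = 5876 J.
After step 1: P = 201.3 kPa, V = 25.2 L, T = 190.7 K.
Step 2 (isothermal): W = P₁V₁ ln(V₂/V₁) = (5074) ln(12.9/25.2) = -3397 J.
W_total = 5876 − 3397 = 2478 J.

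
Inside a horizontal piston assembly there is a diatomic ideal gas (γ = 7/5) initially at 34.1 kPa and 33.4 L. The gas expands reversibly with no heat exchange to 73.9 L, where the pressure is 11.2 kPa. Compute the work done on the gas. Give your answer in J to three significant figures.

Adiabatic: W = (P₁V₁ − P₂V₂)/(γ − 1) with γ = 7/5.
P₁V₁ = 1139 J, P₂V₂ = 827.7 J.
W = (1139 − 827.7) / 0.4 = 778.2 J.
Work on gas = −W_by = -778.2 J.

W ≈ -778 J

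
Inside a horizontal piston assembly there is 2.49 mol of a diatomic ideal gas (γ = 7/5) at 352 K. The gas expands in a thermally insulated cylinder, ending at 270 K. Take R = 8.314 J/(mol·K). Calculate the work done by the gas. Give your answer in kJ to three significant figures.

Adiabatic ⇒ Q = 0, so W_by = −ΔU = nCᵥ(T₁ − T₂).
Cᵥ = 5R/2 = 20.79 J/(mol·K).
W = (2.49)(20.79)(352 − 270) = 4244 J.

W ≈ 4.24 kJ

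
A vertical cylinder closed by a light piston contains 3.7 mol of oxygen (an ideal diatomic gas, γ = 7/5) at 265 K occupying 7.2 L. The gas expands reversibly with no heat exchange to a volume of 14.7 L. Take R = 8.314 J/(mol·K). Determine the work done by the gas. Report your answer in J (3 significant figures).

W ≈ 5060 J

Adiabatic: TV^(γ−1) = const with γ = 7/5.
T₂ = T₁ (V₁/V₂)^(γ−1) = 265 × (7.2/14.7)^0.4 = 265 × 0.7516 = 199.2 K.
W_by = nCᵥ(T₁ − T₂) = (3.7)(20.79)(265 − 199.2) = 5062 J.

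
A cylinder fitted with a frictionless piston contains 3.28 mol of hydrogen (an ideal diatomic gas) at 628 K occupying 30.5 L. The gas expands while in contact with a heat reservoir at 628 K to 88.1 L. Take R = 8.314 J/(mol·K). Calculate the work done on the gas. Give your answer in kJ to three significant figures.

Isothermal: W = nRT ln(V₂/V₁).
W = (3.28)(8.314)(628) × ln(88.1/30.5)
  = 17126 × 1.061
W_by_gas = 18166 J; work on gas = −W_by = -18166 J.

W ≈ -18.2 kJ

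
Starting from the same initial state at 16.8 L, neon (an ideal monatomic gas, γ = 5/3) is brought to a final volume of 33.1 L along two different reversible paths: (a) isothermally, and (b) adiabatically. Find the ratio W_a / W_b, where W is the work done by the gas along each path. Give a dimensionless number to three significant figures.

W_a / W_b ≈ 1.24

Path (a) isothermal: W = P₁V₁ ln(V₂/V₁) → W_a/(P₁V₁) = 0.6782.
Path (b) adiabatic: W = P₁V₁(1 − (V₁/V₂)^(γ−1))/(γ−1) → W_b/(P₁V₁) = 0.5456.
W_a / W_b = 0.6782 / 0.5456 = 1.243.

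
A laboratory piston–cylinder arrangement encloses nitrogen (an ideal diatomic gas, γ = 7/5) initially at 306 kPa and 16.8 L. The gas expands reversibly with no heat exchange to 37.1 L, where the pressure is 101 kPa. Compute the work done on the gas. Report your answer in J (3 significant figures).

Adiabatic: W = (P₁V₁ − P₂V₂)/(γ − 1) with γ = 7/5.
P₁V₁ = 5141 J, P₂V₂ = 3747 J.
W = (5141 − 3747) / 0.4 = 3484 J.
Work on gas = −W_by = -3484 J.

W ≈ -3480 J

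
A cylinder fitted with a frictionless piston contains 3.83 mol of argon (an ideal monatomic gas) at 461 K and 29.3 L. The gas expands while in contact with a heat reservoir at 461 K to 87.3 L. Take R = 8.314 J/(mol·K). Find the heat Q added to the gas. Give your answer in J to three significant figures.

Isothermal ⇒ ΔU = 0, so Q = W = nRT ln(V₂/V₁).
Q = (3.83)(8.314)(461) ln(87.3/29.3) = 14679 × 1.092 = 16026 J.

Q ≈ 16000 J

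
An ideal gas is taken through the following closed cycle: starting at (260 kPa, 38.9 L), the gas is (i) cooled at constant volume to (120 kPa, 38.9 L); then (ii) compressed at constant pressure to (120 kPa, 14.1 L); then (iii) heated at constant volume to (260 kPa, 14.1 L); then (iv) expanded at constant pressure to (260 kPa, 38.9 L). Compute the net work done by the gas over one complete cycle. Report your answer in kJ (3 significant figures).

Constant-volume legs do no work.
W(ii) = (120)(14.1 − 38.9) = -2976 J; W(iv) = (260)(38.9 − 14.1) = 6448 J.
W_net = -2976 + 6448 = 3472 J (the clockwise enclosed area).

W_net ≈ 3.47 kJ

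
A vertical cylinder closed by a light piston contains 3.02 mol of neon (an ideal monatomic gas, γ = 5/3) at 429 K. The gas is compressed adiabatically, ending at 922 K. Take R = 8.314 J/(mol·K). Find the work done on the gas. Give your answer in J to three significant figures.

Adiabatic ⇒ Q = 0, so W_by = −ΔU = nCᵥ(T₁ − T₂).
Cᵥ = 3R/2 = 12.47 J/(mol·K).
W = (3.02)(12.47)(429 − 922) = -18568 J.
Work on gas = −W_by = 18568 J.

W ≈ 18600 J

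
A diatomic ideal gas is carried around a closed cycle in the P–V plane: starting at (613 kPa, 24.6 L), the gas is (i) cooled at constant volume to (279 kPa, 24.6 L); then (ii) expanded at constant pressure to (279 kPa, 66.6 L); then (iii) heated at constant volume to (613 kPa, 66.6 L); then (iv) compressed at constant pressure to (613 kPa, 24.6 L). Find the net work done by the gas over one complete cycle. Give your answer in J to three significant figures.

W_net ≈ -14000 J

Constant-volume legs do no work.
W(ii) = (279)(66.6 − 24.6) = 11718 J; W(iv) = (613)(24.6 − 66.6) = -25746 J.
W_net = 11718 − 25746 = -14028 J (the counter-clockwise enclosed area).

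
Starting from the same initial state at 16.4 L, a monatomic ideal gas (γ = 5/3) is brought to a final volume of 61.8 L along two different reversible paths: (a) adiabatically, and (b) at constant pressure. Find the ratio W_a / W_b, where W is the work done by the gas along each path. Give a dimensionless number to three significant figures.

Path (a) adiabatic: W = P₁V₁(1 − (V₁/V₂)^(γ−1))/(γ−1) → W_a/(P₁V₁) = 0.8806.
Path (b) isobaric: W = P₁(V₂ − V₁) → W_b/(P₁V₁) = 2.768.
W_a / W_b = 0.8806 / 2.768 = 0.3181.

W_a / W_b ≈ 0.318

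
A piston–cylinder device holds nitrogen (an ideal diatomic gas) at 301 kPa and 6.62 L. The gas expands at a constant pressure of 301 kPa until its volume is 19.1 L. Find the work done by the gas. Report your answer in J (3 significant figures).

W ≈ 3760 J

Isobaric: W = P ΔV.
W = (301 kPa)(19.1 − 6.62 L) = (301)(12.48) = 3756 J.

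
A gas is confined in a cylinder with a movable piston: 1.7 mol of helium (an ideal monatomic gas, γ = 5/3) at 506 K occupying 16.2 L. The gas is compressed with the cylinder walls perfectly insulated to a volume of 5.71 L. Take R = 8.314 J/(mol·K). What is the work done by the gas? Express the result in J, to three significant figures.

Adiabatic: TV^(γ−1) = const with γ = 5/3.
T₂ = T₁ (V₁/V₂)^(γ−1) = 506 × (16.2/5.71)^0.667 = 506 × 2.004 = 1014 K.
W_by = nCᵥ(T₁ − T₂) = (1.7)(12.47)(506 − 1014) = -10772 J.

W ≈ -10800 J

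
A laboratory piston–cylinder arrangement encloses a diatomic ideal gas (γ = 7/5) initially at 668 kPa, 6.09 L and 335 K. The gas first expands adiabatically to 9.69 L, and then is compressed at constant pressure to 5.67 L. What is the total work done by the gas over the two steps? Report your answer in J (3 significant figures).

Step 1 (adiabatic): W = (P₁V₁ − P₂V₂)/(γ−1) = (4068 − 3378)/0.4 = 1724 J.
After step 1: P = 348.6 kPa, V = 9.69 L, T = 278.2 K.
Step 2 (isobaric): W = PΔV = (348.6 kPa)(5.67 − 9.69 L) = -1402 J.
W_total = 1724 − 1402 = 322.7 J.

W_total ≈ 323 J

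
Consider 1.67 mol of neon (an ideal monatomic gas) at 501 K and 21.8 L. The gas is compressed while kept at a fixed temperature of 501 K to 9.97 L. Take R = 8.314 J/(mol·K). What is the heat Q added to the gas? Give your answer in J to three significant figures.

Q ≈ -5440 J

Isothermal ⇒ ΔU = 0, so Q = W = nRT ln(V₂/V₁).
Q = (1.67)(8.314)(501) ln(9.97/21.8) = 6956 × -0.7823 = -5442 J.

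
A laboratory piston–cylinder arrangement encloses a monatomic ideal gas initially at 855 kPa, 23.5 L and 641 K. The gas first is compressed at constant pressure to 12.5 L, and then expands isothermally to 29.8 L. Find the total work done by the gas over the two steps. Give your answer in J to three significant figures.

Step 1 (isobaric): W = PΔV = (855 kPa)(12.5 − 23.5 L) = -9405 J.
After step 1: P = 855 kPa, V = 12.5 L, T = 341 K.
Step 2 (isothermal): W = P₁V₁ ln(V₂/V₁) = (10688) ln(29.8/12.5) = 9285 J.
W_total = -9405 + 9285 = -119.9 J.

W_total ≈ -120 J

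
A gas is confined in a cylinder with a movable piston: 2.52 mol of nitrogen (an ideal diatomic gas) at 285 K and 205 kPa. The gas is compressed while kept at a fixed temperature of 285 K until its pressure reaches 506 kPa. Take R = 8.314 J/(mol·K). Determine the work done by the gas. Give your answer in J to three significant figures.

Isothermal process: W = nRT ln(V₂/V₁) = nRT ln(P₁/P₂).
W = (2.52)(8.314)(285) × ln(205/506)
  = 5971 × ln(0.4051) = 5971 × -0.9035
W_by_gas = -5395 J.

W ≈ -5400 J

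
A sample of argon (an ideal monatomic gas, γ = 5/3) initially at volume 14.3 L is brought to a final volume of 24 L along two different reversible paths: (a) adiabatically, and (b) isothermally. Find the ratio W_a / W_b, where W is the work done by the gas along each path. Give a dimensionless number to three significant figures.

Path (a) adiabatic: W = P₁V₁(1 − (V₁/V₂)^(γ−1))/(γ−1) → W_a/(P₁V₁) = 0.4379.
Path (b) isothermal: W = P₁V₁ ln(V₂/V₁) → W_b/(P₁V₁) = 0.5178.
W_a / W_b = 0.4379 / 0.5178 = 0.8457.

W_a / W_b ≈ 0.846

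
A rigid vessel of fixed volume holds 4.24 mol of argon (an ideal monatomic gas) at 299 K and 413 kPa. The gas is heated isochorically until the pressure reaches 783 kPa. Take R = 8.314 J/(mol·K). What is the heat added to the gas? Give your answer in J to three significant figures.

Constant volume ⇒ W = 0, so Q = ΔU = nCᵥΔT with Cᵥ = 3R/2 = 12.47 J/(mol·K).
At constant V, T₂/T₁ = P₂/P₁ ⇒ ΔT = T₁(P₂/P₁ − 1) = 299·(783/413 − 1) = 267.9 K.
ΔU = (4.24)(12.47)(267.9) = 14164 J.

Q ≈ 14200 J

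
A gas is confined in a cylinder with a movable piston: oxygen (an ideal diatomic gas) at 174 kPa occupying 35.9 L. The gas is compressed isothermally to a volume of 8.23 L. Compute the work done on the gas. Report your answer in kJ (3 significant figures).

Isothermal: W = nRT ln(V₂/V₁) = P₁V₁ ln(V₂/V₁).
P₁V₁ = (174 kPa)(35.9 L) = 6247 J.
W = 6247 × ln(8.23/35.9) = 6247 × -1.473
W_by_gas = -9201 J; work on gas = −W_by = 9201 J.

W ≈ 9.20 kJ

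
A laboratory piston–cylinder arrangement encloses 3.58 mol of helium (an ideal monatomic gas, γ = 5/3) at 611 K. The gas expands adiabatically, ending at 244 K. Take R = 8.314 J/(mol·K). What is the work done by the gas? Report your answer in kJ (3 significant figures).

W ≈ 16.4 kJ

Adiabatic ⇒ Q = 0, so W_by = −ΔU = nCᵥ(T₁ − T₂).
Cᵥ = 3R/2 = 12.47 J/(mol·K).
W = (3.58)(12.47)(611 − 244) = 16385 J.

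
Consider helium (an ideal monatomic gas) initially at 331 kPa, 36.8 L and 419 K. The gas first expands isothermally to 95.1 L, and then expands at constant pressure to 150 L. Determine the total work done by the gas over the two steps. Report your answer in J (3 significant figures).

Step 1 (isothermal): W = P₁V₁ ln(V₂/V₁) = (12181) ln(95.1/36.8) = 11565 J.
After step 1: P = 128.1 kPa, V = 95.1 L, T = 419 K.
Step 2 (isobaric): W = PΔV = (128.1 kPa)(150 − 95.1 L) = 7032 J.
W_total = 11565 + 7032 = 18597 J.

W_total ≈ 18600 J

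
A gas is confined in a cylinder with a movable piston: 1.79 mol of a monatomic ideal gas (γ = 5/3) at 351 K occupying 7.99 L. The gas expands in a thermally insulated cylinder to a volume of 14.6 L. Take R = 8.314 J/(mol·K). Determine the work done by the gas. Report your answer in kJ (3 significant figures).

Adiabatic: TV^(γ−1) = const with γ = 5/3.
T₂ = T₁ (V₁/V₂)^(γ−1) = 351 × (7.99/14.6)^0.667 = 351 × 0.6691 = 234.8 K.
W_by = nCᵥ(T₁ − T₂) = (1.79)(12.47)(351 − 234.8) = 2593 J.

W ≈ 2.59 kJ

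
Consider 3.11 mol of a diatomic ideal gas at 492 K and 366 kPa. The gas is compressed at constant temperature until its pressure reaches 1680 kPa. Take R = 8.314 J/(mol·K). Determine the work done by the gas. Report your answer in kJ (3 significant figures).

Isothermal process: W = nRT ln(V₂/V₁) = nRT ln(P₁/P₂).
W = (3.11)(8.314)(492) × ln(366/1680)
  = 12721 × ln(0.2179) = 12721 × -1.524
W_by_gas = -19386 J.

W ≈ -19.4 kJ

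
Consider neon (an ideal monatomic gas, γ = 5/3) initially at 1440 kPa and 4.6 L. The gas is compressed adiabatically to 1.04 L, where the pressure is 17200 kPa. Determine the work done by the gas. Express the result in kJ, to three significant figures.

Adiabatic: W = (P₁V₁ − P₂V₂)/(γ − 1) with γ = 5/3.
P₁V₁ = 6624 J, P₂V₂ = 17888 J.
W = (6624 − 17888) / 0.6667 = -16896 J.

W ≈ -16.9 kJ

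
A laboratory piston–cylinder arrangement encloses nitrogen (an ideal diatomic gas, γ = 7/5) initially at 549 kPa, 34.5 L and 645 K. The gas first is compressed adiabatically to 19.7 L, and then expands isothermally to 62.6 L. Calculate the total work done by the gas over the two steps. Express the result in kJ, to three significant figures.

Step 1 (adiabatic): W = (P₁V₁ − P₂V₂)/(γ−1) = (18940 − 23699)/0.4 = -11897 J.
After step 1: P = 1203 kPa, V = 19.7 L, T = 807.1 K.
Step 2 (isothermal): W = P₁V₁ ln(V₂/V₁) = (23699) ln(62.6/19.7) = 27400 J.
W_total = -11897 + 27400 = 15503 J.

W_total ≈ 15.5 kJ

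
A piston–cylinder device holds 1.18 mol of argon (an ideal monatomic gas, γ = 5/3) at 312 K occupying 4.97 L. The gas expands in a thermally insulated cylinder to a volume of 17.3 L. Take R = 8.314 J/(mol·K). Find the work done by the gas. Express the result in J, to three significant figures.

W ≈ 2590 J

Adiabatic: TV^(γ−1) = const with γ = 5/3.
T₂ = T₁ (V₁/V₂)^(γ−1) = 312 × (4.97/17.3)^0.667 = 312 × 0.4354 = 135.8 K.
W_by = nCᵥ(T₁ − T₂) = (1.18)(12.47)(312 − 135.8) = 2592 J.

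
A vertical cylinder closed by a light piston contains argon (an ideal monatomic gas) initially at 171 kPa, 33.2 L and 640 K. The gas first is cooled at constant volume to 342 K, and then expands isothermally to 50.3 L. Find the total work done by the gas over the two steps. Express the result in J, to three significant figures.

W_total ≈ 1260 J

Step 1 (isochoric): W = 0 (constant volume).
After step 1: P = 91.38 kPa (V unchanged).
Step 2 (isothermal): W = P₁V₁ ln(V₂/V₁) = (3034) ln(50.3/33.2) = 1260 J.
W_total = 0 + 1260 = 1260 J.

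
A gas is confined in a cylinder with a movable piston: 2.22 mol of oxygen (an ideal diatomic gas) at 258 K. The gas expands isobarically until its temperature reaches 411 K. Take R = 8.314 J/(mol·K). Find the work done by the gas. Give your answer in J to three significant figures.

W ≈ 2820 J

Isobaric: W = P ΔV = nR ΔT.
W = (2.22)(8.314)(411 − 258) = 2824 J.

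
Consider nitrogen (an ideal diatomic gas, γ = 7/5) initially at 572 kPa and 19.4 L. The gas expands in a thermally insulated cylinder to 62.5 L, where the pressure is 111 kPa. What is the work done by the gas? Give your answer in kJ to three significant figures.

W ≈ 10.4 kJ

Adiabatic: W = (P₁V₁ − P₂V₂)/(γ − 1) with γ = 7/5.
P₁V₁ = 11097 J, P₂V₂ = 6938 J.
W = (11097 − 6938) / 0.4 = 10398 J.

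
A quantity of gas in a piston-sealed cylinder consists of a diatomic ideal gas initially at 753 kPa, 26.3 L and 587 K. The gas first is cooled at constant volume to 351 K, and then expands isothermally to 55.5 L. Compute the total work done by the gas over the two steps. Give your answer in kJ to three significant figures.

Step 1 (isochoric): W = 0 (constant volume).
After step 1: P = 450.3 kPa (V unchanged).
Step 2 (isothermal): W = P₁V₁ ln(V₂/V₁) = (11842) ln(55.5/26.3) = 8844 J.
W_total = 0 + 8844 = 8844 J.

W_total ≈ 8.84 kJ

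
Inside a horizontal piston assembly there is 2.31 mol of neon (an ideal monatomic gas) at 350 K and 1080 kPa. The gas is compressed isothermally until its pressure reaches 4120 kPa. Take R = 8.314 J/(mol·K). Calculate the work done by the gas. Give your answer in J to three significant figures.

W ≈ -9000 J

Isothermal process: W = nRT ln(V₂/V₁) = nRT ln(P₁/P₂).
W = (2.31)(8.314)(350) × ln(1080/4120)
  = 6722 × ln(0.2621) = 6722 × -1.339
W_by_gas = -9000 J.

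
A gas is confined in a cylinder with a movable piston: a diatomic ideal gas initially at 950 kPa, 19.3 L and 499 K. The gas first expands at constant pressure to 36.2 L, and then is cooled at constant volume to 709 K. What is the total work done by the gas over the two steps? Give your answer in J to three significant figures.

Step 1 (isobaric): W = PΔV = (950 kPa)(36.2 − 19.3 L) = 16055 J.
Step 2 (isochoric): W = 0 (constant volume).
W_total = 16055 + 0 = 16055 J.

W_total ≈ 16100 J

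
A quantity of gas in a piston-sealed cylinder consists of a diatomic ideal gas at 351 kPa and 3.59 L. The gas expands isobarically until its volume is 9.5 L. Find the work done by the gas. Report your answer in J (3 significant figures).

W ≈ 2070 J

Isobaric: W = P ΔV.
W = (351 kPa)(9.5 − 3.59 L) = (351)(5.91) = 2074 J.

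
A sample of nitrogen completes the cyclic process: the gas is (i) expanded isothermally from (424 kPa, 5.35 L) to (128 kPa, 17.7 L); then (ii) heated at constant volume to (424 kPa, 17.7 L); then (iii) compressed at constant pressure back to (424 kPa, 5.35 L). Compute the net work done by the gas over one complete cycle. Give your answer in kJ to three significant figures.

W_net ≈ -2.52 kJ

Leg (i): W = PᵢVᵢ ln(V_f/Vᵢ) = (2268) ln(17.7/5.35) = 2714 J.
Leg (ii): W = 0.
Leg (iii): W = PΔV = (424)(5.35 − 17.7) = -5236 J.
W_net = 2714 − 5236 = -2522 J.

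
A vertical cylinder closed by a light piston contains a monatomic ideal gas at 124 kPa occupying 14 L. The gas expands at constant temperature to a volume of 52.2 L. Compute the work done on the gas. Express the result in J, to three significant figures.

Isothermal: W = nRT ln(V₂/V₁) = P₁V₁ ln(V₂/V₁).
P₁V₁ = (124 kPa)(14 L) = 1736 J.
W = 1736 × ln(52.2/14) = 1736 × 1.316
W_by_gas = 2285 J; work on gas = −W_by = -2285 J.

W ≈ -2280 J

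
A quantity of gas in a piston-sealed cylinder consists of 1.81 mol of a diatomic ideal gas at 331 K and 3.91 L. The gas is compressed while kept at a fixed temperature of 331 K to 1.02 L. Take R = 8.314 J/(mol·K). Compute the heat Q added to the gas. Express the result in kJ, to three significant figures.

Q ≈ -6.69 kJ

Isothermal ⇒ ΔU = 0, so Q = W = nRT ln(V₂/V₁).
Q = (1.81)(8.314)(331) ln(1.02/3.91) = 4981 × -1.344 = -6693 J.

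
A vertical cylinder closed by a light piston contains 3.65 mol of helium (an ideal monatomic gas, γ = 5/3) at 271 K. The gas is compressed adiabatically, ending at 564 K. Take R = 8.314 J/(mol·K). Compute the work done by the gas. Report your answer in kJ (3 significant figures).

W ≈ -13.3 kJ

Adiabatic ⇒ Q = 0, so W_by = −ΔU = nCᵥ(T₁ − T₂).
Cᵥ = 3R/2 = 12.47 J/(mol·K).
W = (3.65)(12.47)(271 − 564) = -13337 J.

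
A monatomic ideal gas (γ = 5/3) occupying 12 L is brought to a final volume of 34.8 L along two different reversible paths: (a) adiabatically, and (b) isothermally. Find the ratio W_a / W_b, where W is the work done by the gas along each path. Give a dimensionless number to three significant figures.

W_a / W_b ≈ 0.716

Path (a) adiabatic: W = P₁V₁(1 − (V₁/V₂)^(γ−1))/(γ−1) → W_a/(P₁V₁) = 0.7624.
Path (b) isothermal: W = P₁V₁ ln(V₂/V₁) → W_b/(P₁V₁) = 1.065.
W_a / W_b = 0.7624 / 1.065 = 0.7161.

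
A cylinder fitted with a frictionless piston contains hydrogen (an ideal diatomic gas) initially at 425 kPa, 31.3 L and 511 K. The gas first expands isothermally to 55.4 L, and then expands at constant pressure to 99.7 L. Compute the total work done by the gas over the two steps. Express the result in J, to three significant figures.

W_total ≈ 18200 J

Step 1 (isothermal): W = P₁V₁ ln(V₂/V₁) = (13302) ln(55.4/31.3) = 7595 J.
After step 1: P = 240.1 kPa, V = 55.4 L, T = 511 K.
Step 2 (isobaric): W = PΔV = (240.1 kPa)(99.7 − 55.4 L) = 10637 J.
W_total = 7595 + 10637 = 18232 J.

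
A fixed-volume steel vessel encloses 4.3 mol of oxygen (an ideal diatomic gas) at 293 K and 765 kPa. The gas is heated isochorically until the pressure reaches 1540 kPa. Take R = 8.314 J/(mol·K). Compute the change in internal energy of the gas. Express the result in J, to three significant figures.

Constant volume ⇒ W = 0, so Q = ΔU = nCᵥΔT with Cᵥ = 5R/2 = 20.79 J/(mol·K).
At constant V, T₂/T₁ = P₂/P₁ ⇒ ΔT = T₁(P₂/P₁ − 1) = 293·(1540/765 − 1) = 296.8 K.
ΔU = (4.3)(20.79)(296.8) = 26529 J.

ΔU ≈ 26500 J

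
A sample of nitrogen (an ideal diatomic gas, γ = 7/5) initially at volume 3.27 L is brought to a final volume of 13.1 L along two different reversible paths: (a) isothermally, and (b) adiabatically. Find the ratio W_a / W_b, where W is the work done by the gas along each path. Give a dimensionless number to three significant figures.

Path (a) isothermal: W = P₁V₁ ln(V₂/V₁) → W_a/(P₁V₁) = 1.388.
Path (b) adiabatic: W = P₁V₁(1 − (V₁/V₂)^(γ−1))/(γ−1) → W_b/(P₁V₁) = 1.065.
W_a / W_b = 1.388 / 1.065 = 1.303.

W_a / W_b ≈ 1.30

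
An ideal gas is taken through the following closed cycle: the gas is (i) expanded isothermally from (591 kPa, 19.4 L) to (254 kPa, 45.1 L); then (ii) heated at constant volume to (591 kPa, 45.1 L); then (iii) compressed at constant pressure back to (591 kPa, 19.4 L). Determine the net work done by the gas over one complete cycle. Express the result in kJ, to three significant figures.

W_net ≈ -5.52 kJ

Leg (i): W = PᵢVᵢ ln(V_f/Vᵢ) = (11465) ln(45.1/19.4) = 9672 J.
Leg (ii): W = 0.
Leg (iii): W = PΔV = (591)(19.4 − 45.1) = -15189 J.
W_net = 9672 − 15189 = -5516 J.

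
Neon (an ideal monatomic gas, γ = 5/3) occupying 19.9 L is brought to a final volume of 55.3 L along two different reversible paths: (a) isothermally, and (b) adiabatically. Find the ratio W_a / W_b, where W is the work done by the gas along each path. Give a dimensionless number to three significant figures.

W_a / W_b ≈ 1.38

Path (a) isothermal: W = P₁V₁ ln(V₂/V₁) → W_a/(P₁V₁) = 1.022.
Path (b) adiabatic: W = P₁V₁(1 − (V₁/V₂)^(γ−1))/(γ−1) → W_b/(P₁V₁) = 0.7411.
W_a / W_b = 1.022 / 0.7411 = 1.379.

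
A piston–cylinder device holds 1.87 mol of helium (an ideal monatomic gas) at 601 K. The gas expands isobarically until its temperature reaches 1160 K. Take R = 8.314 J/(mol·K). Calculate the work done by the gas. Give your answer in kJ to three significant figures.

Isobaric: W = P ΔV = nR ΔT.
W = (1.87)(8.314)(1160 − 601) = 8691 J.

W ≈ 8.69 kJ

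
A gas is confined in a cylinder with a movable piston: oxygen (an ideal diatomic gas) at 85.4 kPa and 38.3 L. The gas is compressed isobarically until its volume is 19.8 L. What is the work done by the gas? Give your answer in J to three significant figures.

W ≈ -1580 J

Isobaric: W = P ΔV.
W = (85.4 kPa)(19.8 − 38.3 L) = (85.4)(-18.5) = -1580 J.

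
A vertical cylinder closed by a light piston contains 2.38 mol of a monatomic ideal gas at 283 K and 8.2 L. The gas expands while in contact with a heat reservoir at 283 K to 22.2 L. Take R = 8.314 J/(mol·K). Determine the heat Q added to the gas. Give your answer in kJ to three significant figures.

Q ≈ 5.58 kJ

Isothermal ⇒ ΔU = 0, so Q = W = nRT ln(V₂/V₁).
Q = (2.38)(8.314)(283) ln(22.2/8.2) = 5600 × 0.996 = 5577 J.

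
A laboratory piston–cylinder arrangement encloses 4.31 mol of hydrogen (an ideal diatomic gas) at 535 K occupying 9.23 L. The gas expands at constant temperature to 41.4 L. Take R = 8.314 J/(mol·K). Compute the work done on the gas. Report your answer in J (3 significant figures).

Isothermal: W = nRT ln(V₂/V₁).
W = (4.31)(8.314)(535) × ln(41.4/9.23)
  = 19171 × 1.501
W_by_gas = 28772 J; work on gas = −W_by = -28772 J.

W ≈ -28800 J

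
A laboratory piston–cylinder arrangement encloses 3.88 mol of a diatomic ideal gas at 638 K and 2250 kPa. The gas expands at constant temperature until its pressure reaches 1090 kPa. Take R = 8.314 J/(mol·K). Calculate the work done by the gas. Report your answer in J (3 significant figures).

Isothermal process: W = nRT ln(V₂/V₁) = nRT ln(P₁/P₂).
W = (3.88)(8.314)(638) × ln(2250/1090)
  = 20581 × ln(2.064) = 20581 × 0.7248
W_by_gas = 14916 J.

W ≈ 14900 J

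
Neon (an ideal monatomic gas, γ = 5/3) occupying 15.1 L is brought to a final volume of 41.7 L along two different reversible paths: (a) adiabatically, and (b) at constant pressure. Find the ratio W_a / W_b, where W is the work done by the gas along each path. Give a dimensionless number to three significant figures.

Path (a) adiabatic: W = P₁V₁(1 − (V₁/V₂)^(γ−1))/(γ−1) → W_a/(P₁V₁) = 0.7379.
Path (b) isobaric: W = P₁(V₂ − V₁) → W_b/(P₁V₁) = 1.762.
W_a / W_b = 0.7379 / 1.762 = 0.4189.

W_a / W_b ≈ 0.419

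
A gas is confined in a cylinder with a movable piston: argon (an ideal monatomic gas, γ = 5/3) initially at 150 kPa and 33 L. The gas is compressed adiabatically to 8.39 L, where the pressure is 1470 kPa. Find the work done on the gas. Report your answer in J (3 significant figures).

Adiabatic: W = (P₁V₁ − P₂V₂)/(γ − 1) with γ = 5/3.
P₁V₁ = 4950 J, P₂V₂ = 12333 J.
W = (4950 − 12333) / 0.6667 = -11075 J.
Work on gas = −W_by = 11075 J.

W ≈ 11100 J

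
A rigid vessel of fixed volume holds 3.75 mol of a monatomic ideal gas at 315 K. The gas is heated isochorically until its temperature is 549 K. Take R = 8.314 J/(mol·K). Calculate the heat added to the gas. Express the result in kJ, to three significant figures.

Q ≈ 10.9 kJ

Constant volume ⇒ W = 0, so Q = ΔU = nCᵥΔT with Cᵥ = 3R/2 = 12.47 J/(mol·K).
ΔU = (3.75)(12.47)(549 − 315) = 10943 J.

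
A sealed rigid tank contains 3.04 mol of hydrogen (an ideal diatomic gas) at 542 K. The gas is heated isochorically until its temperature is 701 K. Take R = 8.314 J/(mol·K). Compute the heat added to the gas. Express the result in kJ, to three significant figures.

Q ≈ 10.0 kJ

Constant volume ⇒ W = 0, so Q = ΔU = nCᵥΔT with Cᵥ = 5R/2 = 20.79 J/(mol·K).
ΔU = (3.04)(20.79)(701 − 542) = 10047 J.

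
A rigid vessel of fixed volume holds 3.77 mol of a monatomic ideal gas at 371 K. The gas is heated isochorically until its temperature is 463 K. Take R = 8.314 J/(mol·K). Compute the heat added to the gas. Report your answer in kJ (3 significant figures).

Constant volume ⇒ W = 0, so Q = ΔU = nCᵥΔT with Cᵥ = 3R/2 = 12.47 J/(mol·K).
ΔU = (3.77)(12.47)(463 − 371) = 4325 J.

Q ≈ 4.33 kJ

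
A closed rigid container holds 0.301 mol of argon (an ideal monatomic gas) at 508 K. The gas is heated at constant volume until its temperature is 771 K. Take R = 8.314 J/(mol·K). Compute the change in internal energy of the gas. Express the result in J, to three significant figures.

ΔU ≈ 987 J

Constant volume ⇒ W = 0, so Q = ΔU = nCᵥΔT with Cᵥ = 3R/2 = 12.47 J/(mol·K).
ΔU = (0.301)(12.47)(771 − 508) = 987.2 J.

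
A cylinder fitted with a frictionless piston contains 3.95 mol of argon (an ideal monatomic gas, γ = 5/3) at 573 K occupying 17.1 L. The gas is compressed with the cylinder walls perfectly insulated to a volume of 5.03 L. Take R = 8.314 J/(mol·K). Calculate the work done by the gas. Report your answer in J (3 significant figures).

W ≈ -35600 J

Adiabatic: TV^(γ−1) = const with γ = 5/3.
T₂ = T₁ (V₁/V₂)^(γ−1) = 573 × (17.1/5.03)^0.667 = 573 × 2.261 = 1296 K.
W_by = nCᵥ(T₁ − T₂) = (3.95)(12.47)(573 − 1296) = -35591 J.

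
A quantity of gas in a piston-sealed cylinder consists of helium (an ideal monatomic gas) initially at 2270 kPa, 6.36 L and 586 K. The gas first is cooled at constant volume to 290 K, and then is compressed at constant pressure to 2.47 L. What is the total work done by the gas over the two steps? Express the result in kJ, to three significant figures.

W_total ≈ -4.37 kJ

Step 1 (isochoric): W = 0 (constant volume).
After step 1: P = 1123 kPa (V unchanged).
Step 2 (isobaric): W = PΔV = (1123 kPa)(2.47 − 6.36 L) = -4370 J.
W_total = 0 − 4370 = -4370 J.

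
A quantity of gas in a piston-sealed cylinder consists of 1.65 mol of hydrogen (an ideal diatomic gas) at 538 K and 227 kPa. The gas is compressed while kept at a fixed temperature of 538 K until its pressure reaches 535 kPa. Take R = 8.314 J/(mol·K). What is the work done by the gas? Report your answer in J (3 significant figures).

Isothermal process: W = nRT ln(V₂/V₁) = nRT ln(P₁/P₂).
W = (1.65)(8.314)(538) × ln(227/535)
  = 7380 × ln(0.4243) = 7380 × -0.8573
W_by_gas = -6327 J.

W ≈ -6330 J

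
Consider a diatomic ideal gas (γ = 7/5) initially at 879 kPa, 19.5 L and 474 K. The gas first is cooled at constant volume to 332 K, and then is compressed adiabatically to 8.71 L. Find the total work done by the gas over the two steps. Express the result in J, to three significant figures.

W_total ≈ -11400 J

Step 1 (isochoric): W = 0 (constant volume).
After step 1: P = 615.7 kPa (V unchanged).
Step 2 (adiabatic): W = (P₁V₁ − P₂V₂)/(γ−1) = (12006 − 16573)/0.4 = -11417 J.
W_total = 0 − 11417 = -11417 J.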